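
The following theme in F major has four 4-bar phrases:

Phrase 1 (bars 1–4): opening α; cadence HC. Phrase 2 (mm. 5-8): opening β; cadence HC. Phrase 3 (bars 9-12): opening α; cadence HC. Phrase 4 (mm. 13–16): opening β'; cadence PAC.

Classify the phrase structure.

Four phrases in two halves: the first half (bars 1–8) ends with a half cadence, the second (bars 9–16) with a perfect authentic cadence — a large antecedent–consequent pair, i.e. a double period.
Phrase 3 begins with the same material as phrase 1, making it parallel.

parallel double period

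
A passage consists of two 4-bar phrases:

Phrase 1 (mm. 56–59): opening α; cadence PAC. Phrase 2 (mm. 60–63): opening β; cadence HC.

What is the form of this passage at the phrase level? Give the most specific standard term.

phrase group

The second phrase closes with a half cadence, which is not stronger than the first phrase's perfect authentic cadence; without a weak→strong cadential pair there is no antecedent–consequent relationship, so this is a phrase group rather than a period.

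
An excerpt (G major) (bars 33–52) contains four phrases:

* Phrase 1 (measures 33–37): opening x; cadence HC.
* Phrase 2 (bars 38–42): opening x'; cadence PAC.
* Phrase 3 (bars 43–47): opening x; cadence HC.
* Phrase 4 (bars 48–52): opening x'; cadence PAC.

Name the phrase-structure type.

The cadence pattern HC–PAC–HC–PAC is weak–strong twice, and phrases 3–4 restate phrases 1–2: a period heard twice, not a double period (which would end weakly at phrase 2).

repeated period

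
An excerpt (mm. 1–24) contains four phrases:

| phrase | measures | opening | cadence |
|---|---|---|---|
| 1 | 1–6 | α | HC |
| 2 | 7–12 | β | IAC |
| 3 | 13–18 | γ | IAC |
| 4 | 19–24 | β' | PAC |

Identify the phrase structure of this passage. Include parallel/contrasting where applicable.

contrasting double period

Four phrases in two halves: the first half (bars 1-12) ends with an imperfect authentic cadence, the second (mm. 13-24) with a perfect authentic cadence — a large antecedent–consequent pair, i.e. a double period.
Phrase 3 begins with different material from phrase 1, making it contrasting.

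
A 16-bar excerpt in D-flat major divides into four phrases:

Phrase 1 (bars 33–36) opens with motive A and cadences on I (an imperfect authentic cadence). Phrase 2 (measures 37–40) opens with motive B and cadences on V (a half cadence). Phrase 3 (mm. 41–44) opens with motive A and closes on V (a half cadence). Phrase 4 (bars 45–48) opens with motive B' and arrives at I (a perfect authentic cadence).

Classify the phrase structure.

Four phrases in two halves: the first half (bars 33-40) ends with a half cadence, the second (mm. 41–48) with a perfect authentic cadence — a large antecedent–consequent pair, i.e. a double period.
Phrase 3 begins with the same material as phrase 1, making it parallel.

parallel double period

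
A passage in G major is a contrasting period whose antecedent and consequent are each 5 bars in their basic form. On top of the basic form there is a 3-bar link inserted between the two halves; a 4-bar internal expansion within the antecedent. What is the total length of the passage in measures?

Basic contrasting period: 5 + 5 = 10 bars.
10 (basic form) + 3 (link) + 4 (internal expansion) = 17.

17 measures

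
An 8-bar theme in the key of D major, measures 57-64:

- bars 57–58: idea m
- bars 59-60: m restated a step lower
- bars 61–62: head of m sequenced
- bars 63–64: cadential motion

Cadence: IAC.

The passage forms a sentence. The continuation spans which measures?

After the presentation (bars 57-60), the continuation covers the fragmentation through the cadence: measures 61–64.

measures 61–64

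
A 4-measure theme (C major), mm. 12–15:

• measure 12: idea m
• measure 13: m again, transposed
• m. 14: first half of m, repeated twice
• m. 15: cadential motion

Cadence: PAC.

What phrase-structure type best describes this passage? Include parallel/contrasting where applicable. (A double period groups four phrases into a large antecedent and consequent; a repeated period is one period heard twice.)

Basic idea (m. 12) + its repetition (bar 13) form the presentation; fragmentation and cadence (bars 14-15) form the continuation — the 4-bar whole is a sentence.

sentence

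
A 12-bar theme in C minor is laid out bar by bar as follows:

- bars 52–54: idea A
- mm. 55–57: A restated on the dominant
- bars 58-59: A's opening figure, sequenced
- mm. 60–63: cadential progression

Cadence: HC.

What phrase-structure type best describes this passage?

sentence

Basic idea (mm. 52–54) + its repetition (measures 55–57) form the presentation; fragmentation and cadence (mm. 58-63) form the continuation — the 12-bar whole is a sentence.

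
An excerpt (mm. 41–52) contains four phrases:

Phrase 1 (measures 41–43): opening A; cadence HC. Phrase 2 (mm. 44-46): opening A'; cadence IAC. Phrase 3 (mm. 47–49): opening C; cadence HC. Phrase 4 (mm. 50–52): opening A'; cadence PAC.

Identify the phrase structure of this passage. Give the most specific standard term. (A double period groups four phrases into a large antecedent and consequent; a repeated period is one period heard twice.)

Four phrases in two halves: the first half (mm. 41–46) ends with an imperfect authentic cadence, the second (measures 47–52) with a perfect authentic cadence — a large antecedent–consequent pair, i.e. a double period.
Phrase 3 begins with different material from phrase 1, making it contrasting.

contrasting double period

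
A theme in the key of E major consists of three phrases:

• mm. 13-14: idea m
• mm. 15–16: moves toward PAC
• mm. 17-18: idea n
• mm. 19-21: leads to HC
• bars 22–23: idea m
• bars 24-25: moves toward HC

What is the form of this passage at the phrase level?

The final phrase closes with a half cadence, which is not stronger than the preceding half cadence; the 3 phrases lack an overall antecedent–consequent design and so form a phrase group.

phrase group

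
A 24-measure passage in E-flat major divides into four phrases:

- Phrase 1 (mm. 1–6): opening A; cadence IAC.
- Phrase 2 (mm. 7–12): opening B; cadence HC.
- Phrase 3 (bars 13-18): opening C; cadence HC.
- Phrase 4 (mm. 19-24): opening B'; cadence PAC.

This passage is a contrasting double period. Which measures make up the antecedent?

In a double period the four phrases pair into a large antecedent (phrases 1–2, ending half cadence) and a large consequent (phrases 3–4, ending perfect authentic cadence). The antecedent spans bars 1–12.

measures 1–12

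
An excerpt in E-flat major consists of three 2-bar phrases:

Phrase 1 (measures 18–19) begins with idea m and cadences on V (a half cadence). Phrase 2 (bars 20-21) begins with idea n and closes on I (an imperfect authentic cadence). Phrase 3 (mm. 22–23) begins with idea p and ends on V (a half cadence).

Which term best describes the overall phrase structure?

phrase group

The final phrase closes with a half cadence, which is not stronger than the preceding imperfect authentic cadence; the 3 phrases lack an overall antecedent–consequent design and so form a phrase group.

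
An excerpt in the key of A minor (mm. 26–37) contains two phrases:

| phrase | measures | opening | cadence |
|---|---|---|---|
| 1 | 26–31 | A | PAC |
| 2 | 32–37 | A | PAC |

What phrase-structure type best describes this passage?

repeated phrase

Both phrases have the same opening (A) and the same cadence (perfect authentic cadence): the second is a restatement, not a consequent, so this is a repeated phrase rather than a period.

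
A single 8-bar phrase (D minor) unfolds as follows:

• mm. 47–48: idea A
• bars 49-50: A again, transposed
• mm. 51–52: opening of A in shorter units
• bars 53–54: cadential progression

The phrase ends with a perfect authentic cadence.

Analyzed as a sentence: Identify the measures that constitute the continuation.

After the presentation (mm. 47-50), the continuation covers the fragmentation through the cadence: mm. 51–54.

measures 51–54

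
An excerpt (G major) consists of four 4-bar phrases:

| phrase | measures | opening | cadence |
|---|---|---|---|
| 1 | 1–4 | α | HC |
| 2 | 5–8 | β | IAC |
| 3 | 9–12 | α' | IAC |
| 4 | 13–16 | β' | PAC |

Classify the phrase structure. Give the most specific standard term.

parallel double period

Four phrases in two halves: the first half (mm. 1–8) ends with an imperfect authentic cadence, the second (measures 9–16) with a perfect authentic cadence — a large antecedent–consequent pair, i.e. a double period.
Phrase 3 begins with the same material as phrase 1, making it parallel.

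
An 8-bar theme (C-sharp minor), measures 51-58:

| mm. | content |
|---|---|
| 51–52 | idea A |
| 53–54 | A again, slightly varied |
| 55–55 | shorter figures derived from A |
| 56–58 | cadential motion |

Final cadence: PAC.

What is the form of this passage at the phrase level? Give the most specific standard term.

sentence

Basic idea (mm. 51-52) + its repetition (bars 53–54) form the presentation; fragmentation and cadence (mm. 55-58) form the continuation — the 8-bar whole is a sentence.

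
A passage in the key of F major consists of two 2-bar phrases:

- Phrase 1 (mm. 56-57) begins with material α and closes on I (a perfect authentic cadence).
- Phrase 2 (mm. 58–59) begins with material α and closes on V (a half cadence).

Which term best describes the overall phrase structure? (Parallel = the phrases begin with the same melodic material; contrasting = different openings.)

phrase group

The second phrase closes with a half cadence, which is not stronger than the first phrase's perfect authentic cadence; without a weak→strong cadential pair there is no antecedent–consequent relationship, so this is a phrase group rather than a period.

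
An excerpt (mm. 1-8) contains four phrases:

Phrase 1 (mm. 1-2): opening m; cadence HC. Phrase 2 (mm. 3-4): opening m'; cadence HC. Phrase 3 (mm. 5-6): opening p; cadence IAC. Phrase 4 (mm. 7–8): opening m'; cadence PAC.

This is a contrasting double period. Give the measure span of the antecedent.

measures 1–4

In a double period the first pair of phrases (ending half cadence) is the large antecedent and the second pair (ending perfect authentic cadence) is the large consequent; the antecedent is measures 1–4.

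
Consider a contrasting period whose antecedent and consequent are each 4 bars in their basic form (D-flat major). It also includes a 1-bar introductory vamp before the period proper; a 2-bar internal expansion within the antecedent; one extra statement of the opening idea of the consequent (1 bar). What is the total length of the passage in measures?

Basic contrasting period: 4 + 4 = 8 bars.
8 (basic form) + 1 (introduction) + 2 (internal expansion) + 1 (extra statement) = 12.

12 measures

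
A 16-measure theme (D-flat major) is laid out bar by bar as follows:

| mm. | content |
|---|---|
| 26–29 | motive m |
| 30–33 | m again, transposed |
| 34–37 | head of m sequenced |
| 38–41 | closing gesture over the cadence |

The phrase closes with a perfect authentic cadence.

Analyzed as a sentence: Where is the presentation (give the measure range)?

measures 26–33

The presentation of a sentence is the basic idea (bars 26–29) plus its repetition (measures 30-33); the presentation is therefore mm. 26–33.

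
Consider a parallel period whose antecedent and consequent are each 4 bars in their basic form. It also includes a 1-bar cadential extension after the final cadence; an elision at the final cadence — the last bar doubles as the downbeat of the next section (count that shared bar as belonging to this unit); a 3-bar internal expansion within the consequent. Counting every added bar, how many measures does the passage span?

Basic parallel period: 4 + 4 = 8 bars.
8 (basic form) + 1 (cadential extension) + 3 (internal expansion) = 12.
The elision shares a bar with the next section but does not change this unit's count.

12 measures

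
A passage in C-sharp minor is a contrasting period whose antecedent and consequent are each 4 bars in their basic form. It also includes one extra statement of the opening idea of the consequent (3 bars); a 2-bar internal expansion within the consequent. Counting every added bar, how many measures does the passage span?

13 measures

Basic contrasting period: 4 + 4 = 8 bars.
8 (basic form) + 3 (extra statement) + 2 (internal expansion) = 13.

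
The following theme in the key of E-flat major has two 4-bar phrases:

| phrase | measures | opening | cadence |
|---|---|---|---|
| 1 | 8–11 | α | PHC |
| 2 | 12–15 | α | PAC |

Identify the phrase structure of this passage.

parallel period

Phrase 1 ends with a Phrygian half cadence (weaker) and phrase 2 with a perfect authentic cadence (stronger): antecedent + consequent = a period.
The two phrases open with the same material (α / α), so the period is parallel.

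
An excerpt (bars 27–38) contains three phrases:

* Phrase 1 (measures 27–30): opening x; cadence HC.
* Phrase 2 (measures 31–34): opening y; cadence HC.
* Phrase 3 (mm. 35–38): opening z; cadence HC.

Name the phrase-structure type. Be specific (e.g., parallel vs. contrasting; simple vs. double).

phrase group

The final phrase closes with a half cadence, which is not stronger than the preceding half cadence; the 3 phrases lack an overall antecedent–consequent design and so form a phrase group.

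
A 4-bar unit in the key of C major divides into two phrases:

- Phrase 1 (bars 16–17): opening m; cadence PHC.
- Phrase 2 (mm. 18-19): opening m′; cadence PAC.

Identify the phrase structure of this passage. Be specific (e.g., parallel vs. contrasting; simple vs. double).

parallel period

Phrase 1 ends with a Phrygian half cadence (weaker) and phrase 2 with a perfect authentic cadence (stronger): antecedent + consequent = a period.
The two phrases open with the same material (m / m′), so the period is parallel.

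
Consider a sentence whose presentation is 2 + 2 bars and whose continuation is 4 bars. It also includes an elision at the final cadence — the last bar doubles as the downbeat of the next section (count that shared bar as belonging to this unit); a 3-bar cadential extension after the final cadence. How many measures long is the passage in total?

Basic sentence: 2 + 2 + 4 = 8 bars.
8 (basic form) + 3 (cadential extension) = 11.
The elision shares a bar with the next section but does not change this unit's count.

11 measures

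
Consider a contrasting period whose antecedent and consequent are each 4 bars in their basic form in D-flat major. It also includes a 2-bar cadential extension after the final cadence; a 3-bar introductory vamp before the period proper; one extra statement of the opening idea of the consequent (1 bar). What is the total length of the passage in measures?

14 measures

Basic contrasting period: 4 + 4 = 8 bars.
8 (basic form) + 2 (cadential extension) + 3 (introduction) + 1 (extra statement) = 14.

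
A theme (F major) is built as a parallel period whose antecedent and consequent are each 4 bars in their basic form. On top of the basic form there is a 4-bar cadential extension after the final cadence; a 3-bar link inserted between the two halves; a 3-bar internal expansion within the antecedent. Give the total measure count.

18 measures

Basic parallel period: 4 + 4 = 8 bars.
8 (basic form) + 4 (cadential extension) + 3 (link) + 3 (internal expansion) = 18.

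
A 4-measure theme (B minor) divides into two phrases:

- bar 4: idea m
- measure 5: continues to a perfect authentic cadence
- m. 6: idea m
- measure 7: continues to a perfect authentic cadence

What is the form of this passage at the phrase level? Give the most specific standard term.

Both phrases have the same opening (m) and the same cadence (perfect authentic cadence): the second is a restatement, not a consequent, so this is a repeated phrase rather than a period.

repeated phrase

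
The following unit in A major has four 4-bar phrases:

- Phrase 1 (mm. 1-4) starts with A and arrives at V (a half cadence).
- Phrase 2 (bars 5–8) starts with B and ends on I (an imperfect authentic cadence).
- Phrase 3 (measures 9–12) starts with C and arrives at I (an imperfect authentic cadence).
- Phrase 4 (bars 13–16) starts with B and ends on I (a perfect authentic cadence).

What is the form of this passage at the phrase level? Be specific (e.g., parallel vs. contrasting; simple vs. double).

contrasting double period

Four phrases in two halves: the first half (bars 1–8) ends with an imperfect authentic cadence, the second (bars 9–16) with a perfect authentic cadence — a large antecedent–consequent pair, i.e. a double period.
Phrase 3 begins with different material from phrase 1, making it contrasting.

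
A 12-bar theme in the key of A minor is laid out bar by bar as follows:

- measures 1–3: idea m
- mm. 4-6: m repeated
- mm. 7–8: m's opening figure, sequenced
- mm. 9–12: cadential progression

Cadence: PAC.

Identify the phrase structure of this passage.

Basic idea (bars 1–3) + its repetition (measures 4–6) form the presentation; fragmentation and cadence (measures 7-12) form the continuation — the 12-bar whole is a sentence.

sentence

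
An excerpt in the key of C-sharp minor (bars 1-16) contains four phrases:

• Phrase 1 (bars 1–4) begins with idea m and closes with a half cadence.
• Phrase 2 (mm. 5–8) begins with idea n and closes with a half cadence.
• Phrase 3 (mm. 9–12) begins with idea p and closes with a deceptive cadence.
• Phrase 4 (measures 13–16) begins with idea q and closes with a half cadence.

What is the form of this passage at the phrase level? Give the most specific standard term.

Phrase 4 ends with a half cadence, no stronger than phrase 2's half cadence, so the four phrases do not form a double period; nor do phrases 3–4 duplicate 1–2, so it is not a repeated period. With no phrase reaching a conclusive cadence, the passage is a phrase group.

phrase group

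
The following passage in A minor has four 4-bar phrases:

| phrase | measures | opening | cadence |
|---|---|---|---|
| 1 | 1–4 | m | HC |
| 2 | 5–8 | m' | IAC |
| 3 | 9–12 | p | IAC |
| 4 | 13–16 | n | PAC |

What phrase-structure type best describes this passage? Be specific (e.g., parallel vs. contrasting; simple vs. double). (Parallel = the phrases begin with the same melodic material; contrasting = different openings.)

Four phrases in two halves: the first half (measures 1-8) ends with an imperfect authentic cadence, the second (measures 9–16) with a perfect authentic cadence — a large antecedent–consequent pair, i.e. a double period.
Phrase 3 begins with different material from phrase 1, making it contrasting.

contrasting double period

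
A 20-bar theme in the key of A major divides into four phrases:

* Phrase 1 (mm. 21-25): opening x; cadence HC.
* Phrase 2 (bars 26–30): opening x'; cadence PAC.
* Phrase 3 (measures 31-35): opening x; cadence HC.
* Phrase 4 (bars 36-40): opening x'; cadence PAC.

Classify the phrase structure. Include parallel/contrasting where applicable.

repeated period

The cadence pattern HC–PAC–HC–PAC is weak–strong twice, and phrases 3–4 restate phrases 1–2: a period heard twice, not a double period (which would end weakly at phrase 2).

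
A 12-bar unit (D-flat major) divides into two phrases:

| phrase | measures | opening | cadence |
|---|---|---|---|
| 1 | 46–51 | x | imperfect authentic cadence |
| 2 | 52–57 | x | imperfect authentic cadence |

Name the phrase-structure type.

Both phrases have the same opening (x) and the same cadence (imperfect authentic cadence): the second is a restatement, not a consequent, so this is a repeated phrase rather than a period.

repeated phrase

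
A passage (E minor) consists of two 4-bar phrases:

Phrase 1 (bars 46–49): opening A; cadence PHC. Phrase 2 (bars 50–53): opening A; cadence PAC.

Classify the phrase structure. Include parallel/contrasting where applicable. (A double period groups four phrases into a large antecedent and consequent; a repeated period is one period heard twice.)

Phrase 1 ends with a Phrygian half cadence (weaker) and phrase 2 with a perfect authentic cadence (stronger): antecedent + consequent = a period.
The two phrases open with the same material (A / A), so the period is parallel.

parallel period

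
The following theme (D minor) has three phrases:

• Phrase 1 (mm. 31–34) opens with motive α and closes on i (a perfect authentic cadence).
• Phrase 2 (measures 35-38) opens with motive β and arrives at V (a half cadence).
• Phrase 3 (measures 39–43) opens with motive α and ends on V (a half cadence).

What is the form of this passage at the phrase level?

The final phrase closes with a half cadence, which is not stronger than the preceding half cadence; the 3 phrases lack an overall antecedent–consequent design and so form a phrase group.

phrase group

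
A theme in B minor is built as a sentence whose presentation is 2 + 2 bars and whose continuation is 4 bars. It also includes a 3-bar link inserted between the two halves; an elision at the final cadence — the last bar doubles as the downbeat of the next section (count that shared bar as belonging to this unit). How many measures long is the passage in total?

11 measures

Basic sentence: 2 + 2 + 4 = 8 bars.
8 (basic form) + 3 (link) = 11.
The elision shares a bar with the next section but does not change this unit's count.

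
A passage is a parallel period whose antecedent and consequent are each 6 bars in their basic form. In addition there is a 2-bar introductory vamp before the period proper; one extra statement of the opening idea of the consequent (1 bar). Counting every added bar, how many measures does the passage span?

Basic parallel period: 6 + 6 = 12 bars.
12 (basic form) + 2 (introduction) + 1 (extra statement) = 15.

15 measures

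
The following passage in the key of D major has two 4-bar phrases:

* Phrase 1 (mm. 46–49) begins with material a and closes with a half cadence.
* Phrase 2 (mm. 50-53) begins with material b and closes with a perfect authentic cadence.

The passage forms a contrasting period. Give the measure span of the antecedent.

measures 46–49

The antecedent is the phrase ending with the weaker cadence (half cadence, phrase 1) and the consequent the one ending more conclusively (perfect authentic cadence, phrase 2); the antecedent is mm. 46–49.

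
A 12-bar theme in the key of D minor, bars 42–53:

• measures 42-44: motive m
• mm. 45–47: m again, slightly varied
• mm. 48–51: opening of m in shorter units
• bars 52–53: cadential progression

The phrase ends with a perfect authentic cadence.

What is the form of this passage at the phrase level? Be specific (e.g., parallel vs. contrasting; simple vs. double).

Basic idea (mm. 42-44) + its repetition (mm. 45–47) form the presentation; fragmentation and cadence (bars 48–53) form the continuation — the 12-bar whole is a sentence.

sentence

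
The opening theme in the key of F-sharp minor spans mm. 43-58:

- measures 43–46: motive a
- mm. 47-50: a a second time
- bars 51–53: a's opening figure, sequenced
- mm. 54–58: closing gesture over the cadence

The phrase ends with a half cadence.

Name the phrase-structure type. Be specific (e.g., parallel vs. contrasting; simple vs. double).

sentence

Basic idea (mm. 43–46) + its repetition (bars 47–50) form the presentation; fragmentation and cadence (mm. 51-58) form the continuation — the 16-bar whole is a sentence.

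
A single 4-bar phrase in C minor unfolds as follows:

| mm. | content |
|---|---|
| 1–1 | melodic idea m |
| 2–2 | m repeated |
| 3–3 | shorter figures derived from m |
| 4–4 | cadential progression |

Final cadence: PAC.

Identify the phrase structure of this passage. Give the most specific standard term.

Basic idea (m. 1) + its repetition (m. 2) form the presentation; fragmentation and cadence (bars 3–4) form the continuation — the 4-bar whole is a sentence.

sentence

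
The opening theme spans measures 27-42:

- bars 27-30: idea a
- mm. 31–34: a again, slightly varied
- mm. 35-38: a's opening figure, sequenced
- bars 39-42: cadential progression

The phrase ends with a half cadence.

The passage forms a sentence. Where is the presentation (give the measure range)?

The presentation of a sentence is the basic idea (measures 27-30) plus its repetition (measures 31-34); the presentation is therefore mm. 27-34.

measures 27–34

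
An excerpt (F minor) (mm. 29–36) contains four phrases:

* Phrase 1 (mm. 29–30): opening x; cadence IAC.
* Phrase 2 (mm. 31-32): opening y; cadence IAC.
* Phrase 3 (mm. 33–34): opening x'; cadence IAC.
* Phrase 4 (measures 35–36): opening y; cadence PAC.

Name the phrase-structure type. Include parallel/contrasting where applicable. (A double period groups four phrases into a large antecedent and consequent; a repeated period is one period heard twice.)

parallel double period

Four phrases in two halves: the first half (mm. 29-32) ends with an imperfect authentic cadence, the second (mm. 33–36) with a perfect authentic cadence — a large antecedent–consequent pair, i.e. a double period.
Phrase 3 begins with the same material as phrase 1, making it parallel.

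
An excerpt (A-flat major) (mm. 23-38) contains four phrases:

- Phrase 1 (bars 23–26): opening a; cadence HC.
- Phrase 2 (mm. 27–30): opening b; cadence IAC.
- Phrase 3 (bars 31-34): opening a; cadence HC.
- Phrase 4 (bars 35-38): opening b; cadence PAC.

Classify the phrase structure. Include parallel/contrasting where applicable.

Four phrases in two halves: the first half (mm. 23-30) ends with an imperfect authentic cadence, the second (mm. 31–38) with a perfect authentic cadence — a large antecedent–consequent pair, i.e. a double period.
Phrase 3 begins with the same material as phrase 1, making it parallel.

parallel double period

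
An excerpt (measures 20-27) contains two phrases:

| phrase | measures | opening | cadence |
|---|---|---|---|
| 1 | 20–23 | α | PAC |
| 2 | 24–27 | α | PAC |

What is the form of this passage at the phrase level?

Both phrases have the same opening (α) and the same cadence (perfect authentic cadence): the second is a restatement, not a consequent, so this is a repeated phrase rather than a period.

repeated phrase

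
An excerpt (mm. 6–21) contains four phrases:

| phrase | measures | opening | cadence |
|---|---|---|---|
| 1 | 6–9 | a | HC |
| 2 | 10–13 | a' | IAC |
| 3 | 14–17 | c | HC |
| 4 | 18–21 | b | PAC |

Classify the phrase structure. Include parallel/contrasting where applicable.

contrasting double period

Four phrases in two halves: the first half (mm. 6–13) ends with an imperfect authentic cadence, the second (mm. 14–21) with a perfect authentic cadence — a large antecedent–consequent pair, i.e. a double period.
Phrase 3 begins with different material from phrase 1, making it contrasting.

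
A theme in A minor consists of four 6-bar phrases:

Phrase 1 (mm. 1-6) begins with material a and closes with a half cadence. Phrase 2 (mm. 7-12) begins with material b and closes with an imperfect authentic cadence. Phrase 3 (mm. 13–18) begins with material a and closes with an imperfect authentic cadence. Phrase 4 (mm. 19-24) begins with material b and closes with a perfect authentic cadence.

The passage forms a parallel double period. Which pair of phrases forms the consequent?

In a double period the first pair of phrases (ending imperfect authentic cadence) is the large antecedent and the second pair (ending perfect authentic cadence) is the large consequent; the consequent is phrases 3 and 4.

phrases 3 and 4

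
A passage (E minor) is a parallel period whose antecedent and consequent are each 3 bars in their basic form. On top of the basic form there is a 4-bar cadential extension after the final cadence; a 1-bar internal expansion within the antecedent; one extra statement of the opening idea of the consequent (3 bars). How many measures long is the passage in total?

14 measures

Basic parallel period: 3 + 3 = 6 bars.
6 (basic form) + 4 (cadential extension) + 1 (internal expansion) + 3 (extra statement) = 14.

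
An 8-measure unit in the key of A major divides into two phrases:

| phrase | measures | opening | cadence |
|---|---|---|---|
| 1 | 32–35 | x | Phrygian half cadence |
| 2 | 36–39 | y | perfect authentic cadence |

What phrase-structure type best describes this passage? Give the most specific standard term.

Phrase 1 ends with a Phrygian half cadence (weaker) and phrase 2 with a perfect authentic cadence (stronger): antecedent + consequent = a period.
The two phrases open with different material (x / y), so the period is contrasting.

contrasting period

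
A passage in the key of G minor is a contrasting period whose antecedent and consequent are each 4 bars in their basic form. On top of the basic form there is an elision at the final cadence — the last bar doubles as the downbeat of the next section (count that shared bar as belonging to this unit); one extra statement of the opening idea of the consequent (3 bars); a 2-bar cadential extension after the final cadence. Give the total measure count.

Basic contrasting period: 4 + 4 = 8 bars.
8 (basic form) + 3 (extra statement) + 2 (cadential extension) = 13.
The elision shares a bar with the next section but does not change this unit's count.

13 measures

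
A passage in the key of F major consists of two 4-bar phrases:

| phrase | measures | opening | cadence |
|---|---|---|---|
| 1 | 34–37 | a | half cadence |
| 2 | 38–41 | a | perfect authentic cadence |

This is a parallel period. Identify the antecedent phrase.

phrase 1

The phrase ending with the weaker cadence (half cadence) is the antecedent; the one ending more conclusively (perfect authentic cadence) is the consequent. The antecedent is phrase 1.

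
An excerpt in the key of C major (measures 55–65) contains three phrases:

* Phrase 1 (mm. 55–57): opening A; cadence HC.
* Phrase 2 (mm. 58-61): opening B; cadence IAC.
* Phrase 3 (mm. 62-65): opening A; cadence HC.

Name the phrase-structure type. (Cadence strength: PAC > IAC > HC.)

The final phrase closes with a half cadence, which is not stronger than the preceding imperfect authentic cadence; the 3 phrases lack an overall antecedent–consequent design and so form a phrase group.

phrase group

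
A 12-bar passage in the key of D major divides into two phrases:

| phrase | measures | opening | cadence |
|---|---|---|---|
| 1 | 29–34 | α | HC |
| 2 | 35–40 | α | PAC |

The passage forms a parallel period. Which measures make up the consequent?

measures 35–40

The phrase ending with the weaker cadence (half cadence) is the antecedent; the one ending more conclusively (perfect authentic cadence) is the consequent. The consequent is measures 35–40.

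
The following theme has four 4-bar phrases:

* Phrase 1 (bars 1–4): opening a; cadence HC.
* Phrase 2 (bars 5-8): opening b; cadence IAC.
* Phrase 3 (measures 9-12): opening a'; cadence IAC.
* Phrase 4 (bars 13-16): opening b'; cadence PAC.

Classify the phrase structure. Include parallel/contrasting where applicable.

Four phrases in two halves: the first half (mm. 1–8) ends with an imperfect authentic cadence, the second (mm. 9–16) with a perfect authentic cadence — a large antecedent–consequent pair, i.e. a double period.
Phrase 3 begins with the same material as phrase 1, making it parallel.

parallel double period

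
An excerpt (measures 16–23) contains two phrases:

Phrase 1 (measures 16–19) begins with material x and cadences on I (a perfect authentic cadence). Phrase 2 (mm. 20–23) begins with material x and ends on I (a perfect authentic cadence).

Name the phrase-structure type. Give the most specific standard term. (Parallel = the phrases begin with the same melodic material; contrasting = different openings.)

repeated phrase

Both phrases have the same opening (x) and the same cadence (perfect authentic cadence): the second is a restatement, not a consequent, so this is a repeated phrase rather than a period.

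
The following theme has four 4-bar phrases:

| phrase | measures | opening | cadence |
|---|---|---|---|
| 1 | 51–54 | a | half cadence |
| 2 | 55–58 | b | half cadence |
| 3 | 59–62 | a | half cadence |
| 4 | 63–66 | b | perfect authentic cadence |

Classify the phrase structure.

Four phrases in two halves: the first half (mm. 51-58) ends with a half cadence, the second (bars 59-66) with a perfect authentic cadence — a large antecedent–consequent pair, i.e. a double period.
Phrase 3 begins with the same material as phrase 1, making it parallel.

parallel double period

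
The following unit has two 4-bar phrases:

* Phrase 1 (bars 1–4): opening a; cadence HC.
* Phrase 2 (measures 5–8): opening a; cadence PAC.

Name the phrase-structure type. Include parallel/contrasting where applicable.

parallel period

Phrase 1 ends with a half cadence (weaker) and phrase 2 with a perfect authentic cadence (stronger): antecedent + consequent = a period.
The two phrases open with the same material (a / a), so the period is parallel.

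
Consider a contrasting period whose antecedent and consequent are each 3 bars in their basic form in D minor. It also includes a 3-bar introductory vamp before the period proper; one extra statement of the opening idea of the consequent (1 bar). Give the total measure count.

10 measures

Basic contrasting period: 3 + 3 = 6 bars.
6 (basic form) + 3 (introduction) + 1 (extra statement) = 10.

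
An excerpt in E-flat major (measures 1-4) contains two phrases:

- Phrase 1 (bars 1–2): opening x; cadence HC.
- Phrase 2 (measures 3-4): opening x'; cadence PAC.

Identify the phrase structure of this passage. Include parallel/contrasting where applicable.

parallel period

Phrase 1 ends with a half cadence (weaker) and phrase 2 with a perfect authentic cadence (stronger): antecedent + consequent = a period.
The two phrases open with the same material (x / x'), so the period is parallel.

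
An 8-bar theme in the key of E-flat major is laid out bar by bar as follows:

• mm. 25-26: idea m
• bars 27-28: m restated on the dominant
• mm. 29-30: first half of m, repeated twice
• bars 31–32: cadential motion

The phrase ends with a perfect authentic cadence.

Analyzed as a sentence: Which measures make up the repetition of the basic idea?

measures 27–28

The presentation of a sentence is the basic idea (measures 25-26) plus its repetition (measures 27-28); the repetition of the basic idea is therefore bars 27-28.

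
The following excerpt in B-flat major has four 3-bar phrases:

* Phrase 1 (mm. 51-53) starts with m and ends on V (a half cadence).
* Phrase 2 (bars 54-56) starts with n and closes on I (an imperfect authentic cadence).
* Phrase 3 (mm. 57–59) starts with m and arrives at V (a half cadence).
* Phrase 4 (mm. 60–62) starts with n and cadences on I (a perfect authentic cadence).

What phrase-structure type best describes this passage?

parallel double period

Four phrases in two halves: the first half (measures 51-56) ends with an imperfect authentic cadence, the second (measures 57-62) with a perfect authentic cadence — a large antecedent–consequent pair, i.e. a double period.
Phrase 3 begins with the same material as phrase 1, making it parallel.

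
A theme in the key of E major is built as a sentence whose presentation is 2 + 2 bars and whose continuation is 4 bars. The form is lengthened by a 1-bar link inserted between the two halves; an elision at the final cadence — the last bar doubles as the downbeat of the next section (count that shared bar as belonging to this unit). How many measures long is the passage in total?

Basic sentence: 2 + 2 + 4 = 8 bars.
8 (basic form) + 1 (link) = 9.
The elision shares a bar with the next section but does not change this unit's count.

9 measures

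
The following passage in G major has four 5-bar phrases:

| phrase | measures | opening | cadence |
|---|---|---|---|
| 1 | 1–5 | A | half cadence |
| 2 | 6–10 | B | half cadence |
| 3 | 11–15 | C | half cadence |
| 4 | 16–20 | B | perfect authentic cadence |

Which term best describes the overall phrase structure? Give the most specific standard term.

Four phrases in two halves: the first half (bars 1–10) ends with a half cadence, the second (measures 11–20) with a perfect authentic cadence — a large antecedent–consequent pair, i.e. a double period.
Phrase 3 begins with different material from phrase 1, making it contrasting.

contrasting double period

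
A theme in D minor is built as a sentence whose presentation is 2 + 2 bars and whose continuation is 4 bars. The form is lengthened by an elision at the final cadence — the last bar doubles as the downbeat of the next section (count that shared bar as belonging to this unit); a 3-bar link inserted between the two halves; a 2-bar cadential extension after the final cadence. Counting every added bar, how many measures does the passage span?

Basic sentence: 2 + 2 + 4 = 8 bars.
8 (basic form) + 3 (link) + 2 (cadential extension) = 13.
The elision shares a bar with the next section but does not change this unit's count.

13 measures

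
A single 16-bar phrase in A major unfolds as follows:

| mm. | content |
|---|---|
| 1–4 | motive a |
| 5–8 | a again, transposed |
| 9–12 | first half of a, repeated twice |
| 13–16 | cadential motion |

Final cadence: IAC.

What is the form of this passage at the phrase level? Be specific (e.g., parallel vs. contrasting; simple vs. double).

sentence

Basic idea (mm. 1–4) + its repetition (measures 5–8) form the presentation; fragmentation and cadence (mm. 9–16) form the continuation — the 16-bar whole is a sentence.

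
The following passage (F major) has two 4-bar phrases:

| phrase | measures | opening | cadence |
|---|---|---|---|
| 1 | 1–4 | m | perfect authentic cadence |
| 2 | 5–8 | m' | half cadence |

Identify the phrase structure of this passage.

The second phrase closes with a half cadence, which is not stronger than the first phrase's perfect authentic cadence; without a weak→strong cadential pair there is no antecedent–consequent relationship, so this is a phrase group rather than a period.

phrase group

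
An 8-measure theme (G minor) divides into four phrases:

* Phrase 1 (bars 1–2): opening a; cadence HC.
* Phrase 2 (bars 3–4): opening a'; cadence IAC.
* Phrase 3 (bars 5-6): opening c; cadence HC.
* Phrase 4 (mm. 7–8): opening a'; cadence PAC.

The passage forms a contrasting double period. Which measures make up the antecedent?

measures 1–4

In a double period the first pair of phrases (ending imperfect authentic cadence) is the large antecedent and the second pair (ending perfect authentic cadence) is the large consequent; the antecedent is measures 1–4.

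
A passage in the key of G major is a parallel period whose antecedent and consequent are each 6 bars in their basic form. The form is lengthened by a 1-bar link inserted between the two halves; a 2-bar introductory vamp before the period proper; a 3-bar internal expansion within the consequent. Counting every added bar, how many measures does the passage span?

18 measures

Basic parallel period: 6 + 6 = 12 bars.
12 (basic form) + 1 (link) + 2 (introduction) + 3 (internal expansion) = 18.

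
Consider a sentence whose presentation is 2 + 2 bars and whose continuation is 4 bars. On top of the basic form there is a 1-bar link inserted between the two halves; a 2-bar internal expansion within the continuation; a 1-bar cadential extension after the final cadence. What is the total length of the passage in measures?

Basic sentence: 2 + 2 + 4 = 8 bars.
8 (basic form) + 1 (link) + 2 (internal expansion) + 1 (cadential extension) = 12.

12 measures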